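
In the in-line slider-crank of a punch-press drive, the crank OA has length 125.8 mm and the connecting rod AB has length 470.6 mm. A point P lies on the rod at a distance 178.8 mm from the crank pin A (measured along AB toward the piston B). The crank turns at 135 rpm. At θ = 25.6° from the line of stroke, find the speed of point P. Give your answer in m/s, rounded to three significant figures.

1.30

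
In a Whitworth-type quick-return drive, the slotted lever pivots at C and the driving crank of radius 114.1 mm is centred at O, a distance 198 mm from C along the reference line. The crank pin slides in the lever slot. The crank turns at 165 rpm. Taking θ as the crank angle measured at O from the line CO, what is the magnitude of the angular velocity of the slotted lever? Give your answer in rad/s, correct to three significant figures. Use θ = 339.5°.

ω = 17.28 rad/s (from 165 rpm).
Crank pin A relative to C: A = (d + r cosθ, r sinθ); lever angle φ = atan2(r sinθ, d + r cosθ).
Differentiating tanφ: φ̇ = rω(d cosθ + r)/(d² + r² + 2dr cosθ).
d² + r² + 2dr cosθ = |CA|² = 0.094545 m²;  d cosθ + r = +0.29956 m.
|ω_lever| = |0.1141·17.28·+0.29956| / 0.094545 = 6.2466 rad/s.

6.25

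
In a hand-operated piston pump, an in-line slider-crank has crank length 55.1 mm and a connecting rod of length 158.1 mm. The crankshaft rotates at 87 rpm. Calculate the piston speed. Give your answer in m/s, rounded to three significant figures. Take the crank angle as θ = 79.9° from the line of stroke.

0.526

ω = 2π·87/60 = 9.111 rad/s
For an in-line slider-crank, x = r cosθ + √(L² − r² sin²θ), so v = −rω sinθ·[1 + r cosθ/√(L² − r² sin²θ)].
With r = 0.0551 m, L = 0.1581 m, θ = 79.9°: √(L² − r² sin²θ) = 0.1485 m.
v = −0.0551·9.111·0.98450·[1 + 0.0551·0.17537/0.1485] = -0.52637 m/s.
|v| = 0.52637 m/s.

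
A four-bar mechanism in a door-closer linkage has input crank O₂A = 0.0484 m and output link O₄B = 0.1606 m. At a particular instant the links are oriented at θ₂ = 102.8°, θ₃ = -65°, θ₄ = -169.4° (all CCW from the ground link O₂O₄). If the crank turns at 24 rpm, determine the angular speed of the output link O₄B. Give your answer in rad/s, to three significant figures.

0.165

ω₂ = 2.513 rad/s (from 24 rpm).
Differentiating the loop-closure r₂e^{iθ₂}+r₃e^{iθ₃}=r₁+r₄e^{iθ₄} gives r₂ω₂e^{iθ₂}+r₃ω₃e^{iθ₃}=r₄ω₄e^{iθ₄}.
Eliminating the other unknown: ω₄ = r₂ω₂ sin(θ₂−θ₃) / [r₄ sin(θ₄−θ₃)].
Numerator sine = +0.21132; denominator sine = -0.96858.
Result = 0.0484·2.513·(+0.21132) / (0.1606·(-0.96858)) = -0.16525 rad/s; magnitude 0.16525 rad/s.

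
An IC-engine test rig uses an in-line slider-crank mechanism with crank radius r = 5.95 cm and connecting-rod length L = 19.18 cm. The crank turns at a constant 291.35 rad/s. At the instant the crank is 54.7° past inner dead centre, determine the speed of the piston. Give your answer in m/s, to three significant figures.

16.8

ω = 291.4 rad/s
For an in-line slider-crank, x = r cosθ + √(L² − r² sin²θ), so v = −rω sinθ·[1 + r cosθ/√(L² − r² sin²θ)].
With r = 0.0595 m, L = 0.1918 m, θ = 54.7°: √(L² − r² sin²θ) = 0.18555 m.
v = −0.0595·291.4·0.81614·[1 + 0.0595·0.57786/0.18555] = -16.77 m/s.
|v| = 16.77 m/s.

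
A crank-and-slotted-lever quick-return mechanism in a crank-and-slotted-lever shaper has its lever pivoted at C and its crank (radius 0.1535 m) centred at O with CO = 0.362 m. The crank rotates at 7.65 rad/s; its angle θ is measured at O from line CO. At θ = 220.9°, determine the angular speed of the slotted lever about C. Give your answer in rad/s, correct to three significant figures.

ω = 7.65 rad/s
Crank pin A relative to C: A = (d + r cosθ, r sinθ); lever angle φ = atan2(r sinθ, d + r cosθ).
Differentiating tanφ: φ̇ = rω(d cosθ + r)/(d² + r² + 2dr cosθ).
d² + r² + 2dr cosθ = |CA|² = 0.0706052 m²;  d cosθ + r = -0.12012 m.
|ω_lever| = |0.1535·7.65·-0.12012| / 0.0706052 = 1.9978 rad/s.

2.00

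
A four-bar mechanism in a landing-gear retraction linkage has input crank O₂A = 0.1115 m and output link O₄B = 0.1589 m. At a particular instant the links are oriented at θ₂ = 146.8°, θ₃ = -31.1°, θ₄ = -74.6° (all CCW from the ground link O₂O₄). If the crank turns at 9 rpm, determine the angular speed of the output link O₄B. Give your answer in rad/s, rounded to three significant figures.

0.0352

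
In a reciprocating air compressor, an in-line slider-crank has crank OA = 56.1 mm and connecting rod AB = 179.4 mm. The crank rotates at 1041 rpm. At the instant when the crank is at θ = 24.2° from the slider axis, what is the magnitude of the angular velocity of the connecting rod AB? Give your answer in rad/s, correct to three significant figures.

ω = 109 rad/s (converted from 1041 rpm).
The rod makes angle φ with the slider axis where L sinφ = r sinθ; differentiating, L cosφ·φ̇ = r ω cosθ.
L cosφ = √(L² − r² sin²θ) = 0.17792 m.
|ω_rod| = r ω |cosθ| / √(L² − r² sin²θ) = 0.0561·109·0.91212/0.17792 = 31.352 rad/s.

31.4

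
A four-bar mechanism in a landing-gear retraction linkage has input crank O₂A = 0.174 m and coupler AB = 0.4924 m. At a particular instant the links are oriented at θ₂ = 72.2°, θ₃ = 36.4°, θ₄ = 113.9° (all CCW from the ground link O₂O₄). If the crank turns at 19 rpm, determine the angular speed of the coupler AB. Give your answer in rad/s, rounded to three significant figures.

ω₂ = 1.99 rad/s (from 19 rpm).
Differentiating the loop-closure r₂e^{iθ₂}+r₃e^{iθ₃}=r₁+r₄e^{iθ₄} gives r₂ω₂e^{iθ₂}+r₃ω₃e^{iθ₃}=r₄ω₄e^{iθ₄}.
Eliminating the other unknown: ω₃ = r₂ω₂ sin(θ₄−θ₂) / [r₃ sin(θ₃−θ₄)].
Numerator sine = +0.66523; denominator sine = -0.97630.
Result = 0.174·1.99·(+0.66523) / (0.4924·(-0.97630)) = -0.47908 rad/s; magnitude 0.47908 rad/s.

0.479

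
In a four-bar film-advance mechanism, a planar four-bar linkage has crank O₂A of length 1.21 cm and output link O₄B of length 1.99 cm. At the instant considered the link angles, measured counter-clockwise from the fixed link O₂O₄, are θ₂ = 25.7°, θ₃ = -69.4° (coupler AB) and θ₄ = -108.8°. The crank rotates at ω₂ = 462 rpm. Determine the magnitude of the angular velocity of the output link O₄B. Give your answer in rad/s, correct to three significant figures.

ω₂ = 48.38 rad/s (from 462 rpm).
Differentiating the loop-closure r₂e^{iθ₂}+r₃e^{iθ₃}=r₁+r₄e^{iθ₄} gives r₂ω₂e^{iθ₂}+r₃ω₃e^{iθ₃}=r₄ω₄e^{iθ₄}.
Eliminating the other unknown: ω₄ = r₂ω₂ sin(θ₂−θ₃) / [r₄ sin(θ₄−θ₃)].
Numerator sine = +0.99604; denominator sine = -0.63473.
Result = 0.0121·48.38·(+0.99604) / (0.0199·(-0.63473)) = -46.163 rad/s; magnitude 46.163 rad/s.

46.2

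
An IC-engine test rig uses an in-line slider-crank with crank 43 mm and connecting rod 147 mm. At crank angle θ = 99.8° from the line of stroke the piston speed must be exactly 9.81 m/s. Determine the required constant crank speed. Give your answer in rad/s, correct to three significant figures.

For an in-line slider-crank, |v_piston| = rω|sinθ|·[1 + r cosθ/√(L² − r² sin²θ)].
With r = 0.043 m, L = 0.147 m, θ = 99.8°: the bracketed kinematic factor |dx/dθ| = 0.040169 m.
ω = v/|dx/dθ| = 9.81/0.040169 = 244.22 rad/s.

244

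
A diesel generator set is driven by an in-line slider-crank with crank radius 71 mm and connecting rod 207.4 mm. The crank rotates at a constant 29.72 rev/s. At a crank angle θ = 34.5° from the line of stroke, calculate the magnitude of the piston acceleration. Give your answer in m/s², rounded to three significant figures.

2370

ω = 2π·29.7 = 186.7 rad/s
x(θ) = r cosθ + √(L² − r² sin²θ); with ω constant, a = ω²·d²x/dθ².
d²x/dθ² = −r cosθ − r²(cos2θ)/√u − r⁴ sin²2θ/(4u^{3/2}),  u = L² − r² sin²θ = 0.0413975 m².
Substituting r = 0.071 m, L = 0.2074 m, θ = 34.5°: d²x/dθ² = -0.068049 m.
a = ω²·d²x/dθ² = (186.7)²·(-0.068049) = -2372.9 m/s²;  |a| = 2372.9 m/s².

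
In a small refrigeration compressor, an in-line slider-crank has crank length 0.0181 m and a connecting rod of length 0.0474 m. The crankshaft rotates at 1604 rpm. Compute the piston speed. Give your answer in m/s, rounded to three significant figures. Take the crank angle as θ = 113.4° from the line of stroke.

2.34

ω = 2π·1604/60 = 168 rad/s
For an in-line slider-crank, x = r cosθ + √(L² − r² sin²θ), so v = −rω sinθ·[1 + r cosθ/√(L² − r² sin²θ)].
With r = 0.0181 m, L = 0.0474 m, θ = 113.4°: √(L² − r² sin²θ) = 0.044394 m.
v = −0.0181·168·0.91775·[1 + 0.0181·-0.39715/0.044394] = -2.3384 m/s.
|v| = 2.3384 m/s.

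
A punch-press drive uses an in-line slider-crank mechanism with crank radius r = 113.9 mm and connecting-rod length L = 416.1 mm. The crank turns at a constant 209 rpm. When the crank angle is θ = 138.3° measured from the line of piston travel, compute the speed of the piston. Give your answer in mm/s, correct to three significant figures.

1310

ω = 2π·209/60 = 21.89 rad/s
For an in-line slider-crank, x = r cosθ + √(L² − r² sin²θ), so v = −rω sinθ·[1 + r cosθ/√(L² − r² sin²θ)].
With r = 0.1139 m, L = 0.4161 m, θ = 138.3°: √(L² − r² sin²θ) = 0.40914 m.
v = −0.1139·21.89·0.66523·[1 + 0.1139·-0.74664/0.40914] = -1.3136 m/s.
|v| = 1.3136 m/s = 1313.6 mm/s.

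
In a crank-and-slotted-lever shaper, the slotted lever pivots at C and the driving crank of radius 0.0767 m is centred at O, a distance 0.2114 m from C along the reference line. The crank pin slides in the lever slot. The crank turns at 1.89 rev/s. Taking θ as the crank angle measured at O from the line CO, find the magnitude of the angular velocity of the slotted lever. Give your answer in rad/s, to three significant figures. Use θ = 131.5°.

1.98

ω = 11.88 rad/s (from 1.89 rev/s).
Crank pin A relative to C: A = (d + r cosθ, r sinθ); lever angle φ = atan2(r sinθ, d + r cosθ).
Differentiating tanφ: φ̇ = rω(d cosθ + r)/(d² + r² + 2dr cosθ).
d² + r² + 2dr cosθ = |CA|² = 0.0290849 m²;  d cosθ + r = -0.063378 m.
|ω_lever| = |0.0767·11.88·-0.063378| / 0.0290849 = 1.9848 rad/s.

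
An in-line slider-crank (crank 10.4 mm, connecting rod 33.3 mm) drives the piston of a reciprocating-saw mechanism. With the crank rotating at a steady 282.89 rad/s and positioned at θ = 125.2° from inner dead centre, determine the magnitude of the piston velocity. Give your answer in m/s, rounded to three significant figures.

ω = 282.9 rad/s
For an in-line slider-crank, x = r cosθ + √(L² − r² sin²θ), so v = −rω sinθ·[1 + r cosθ/√(L² − r² sin²θ)].
With r = 0.0104 m, L = 0.0333 m, θ = 125.2°: √(L² − r² sin²θ) = 0.032197 m.
v = −0.0104·282.9·0.81714·[1 + 0.0104·-0.57643/0.032197] = -1.9565 m/s.
|v| = 1.9565 m/s.

1.96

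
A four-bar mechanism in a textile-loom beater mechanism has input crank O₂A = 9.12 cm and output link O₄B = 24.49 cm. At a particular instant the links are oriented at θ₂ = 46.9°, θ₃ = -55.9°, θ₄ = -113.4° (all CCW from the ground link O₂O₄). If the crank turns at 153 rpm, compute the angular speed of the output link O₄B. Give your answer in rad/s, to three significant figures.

6.90

ω₂ = 16.02 rad/s (from 153 rpm).
Differentiating the loop-closure r₂e^{iθ₂}+r₃e^{iθ₃}=r₁+r₄e^{iθ₄} gives r₂ω₂e^{iθ₂}+r₃ω₃e^{iθ₃}=r₄ω₄e^{iθ₄}.
Eliminating the other unknown: ω₄ = r₂ω₂ sin(θ₂−θ₃) / [r₄ sin(θ₄−θ₃)].
Numerator sine = +0.97515; denominator sine = -0.84339.
Result = 0.0912·16.02·(+0.97515) / (0.2449·(-0.84339)) = -6.8987 rad/s; magnitude 6.8987 rad/s.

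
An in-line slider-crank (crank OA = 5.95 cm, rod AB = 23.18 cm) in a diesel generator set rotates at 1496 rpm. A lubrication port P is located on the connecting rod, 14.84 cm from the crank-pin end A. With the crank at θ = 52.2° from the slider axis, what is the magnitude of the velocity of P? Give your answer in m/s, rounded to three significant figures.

ω = 156.7 rad/s.  Crank-pin speed |V_A| = rω = 9.3213 m/s, perpendicular to OA.
Rod angle: sinφ = −(r/L) sinθ ⇒ φ = -11.702°; ω_rod = −rω cosθ/√(L²−r²sin²θ) = -25.17 rad/s.
V_P = V_A + ω_rod × AP, with AP = 0.1484 m along the rod.
Components: V_Px = −rω sinθ − a·ω_rod·sinφ = -8.1229 m/s;  V_Py = rω cosθ + a·ω_rod·cosφ = +2.0555 m/s.
|V_P| = √(V_Px² + V_Py²) = 8.3789 m/s.

8.38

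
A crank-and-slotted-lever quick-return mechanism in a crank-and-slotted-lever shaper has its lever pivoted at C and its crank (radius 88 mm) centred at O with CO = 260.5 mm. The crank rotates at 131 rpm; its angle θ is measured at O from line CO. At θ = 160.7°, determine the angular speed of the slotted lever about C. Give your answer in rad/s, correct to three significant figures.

5.89

ω = 13.72 rad/s (from 131 rpm).
Crank pin A relative to C: A = (d + r cosθ, r sinθ); lever angle φ = atan2(r sinθ, d + r cosθ).
Differentiating tanφ: φ̇ = rω(d cosθ + r)/(d² + r² + 2dr cosθ).
d² + r² + 2dr cosθ = |CA|² = 0.0323329 m²;  d cosθ + r = -0.15786 m.
|ω_lever| = |0.088·13.72·-0.15786| / 0.0323329 = 5.894 rad/s.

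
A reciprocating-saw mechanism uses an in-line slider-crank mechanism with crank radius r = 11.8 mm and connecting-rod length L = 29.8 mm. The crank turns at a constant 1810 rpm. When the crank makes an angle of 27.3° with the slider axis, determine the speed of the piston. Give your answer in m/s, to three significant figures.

ω = 2π·1810/60 = 189.5 rad/s
For an in-line slider-crank, x = r cosθ + √(L² − r² sin²θ), so v = −rω sinθ·[1 + r cosθ/√(L² − r² sin²θ)].
With r = 0.0118 m, L = 0.0298 m, θ = 27.3°: √(L² − r² sin²θ) = 0.029304 m.
v = −0.0118·189.5·0.45865·[1 + 0.0118·0.88862/0.029304] = -1.3929 m/s.
|v| = 1.3929 m/s.

1.39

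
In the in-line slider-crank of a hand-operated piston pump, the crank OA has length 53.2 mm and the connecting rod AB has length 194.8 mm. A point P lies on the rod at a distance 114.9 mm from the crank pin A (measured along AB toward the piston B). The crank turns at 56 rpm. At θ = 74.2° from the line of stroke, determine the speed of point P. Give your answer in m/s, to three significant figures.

ω = 5.864 rad/s.  Crank-pin speed |V_A| = rω = 0.31198 m/s, perpendicular to OA.
Rod angle: sinφ = −(r/L) sinθ ⇒ φ = -15.235°; ω_rod = −rω cosθ/√(L²−r²sin²θ) = -0.45195 rad/s.
V_P = V_A + ω_rod × AP, with AP = 0.1149 m along the rod.
Components: V_Px = −rω sinθ − a·ω_rod·sinφ = -0.31384 m/s;  V_Py = rω cosθ + a·ω_rod·cosφ = +0.034842 m/s.
|V_P| = √(V_Px² + V_Py²) = 0.31577 m/s.

0.316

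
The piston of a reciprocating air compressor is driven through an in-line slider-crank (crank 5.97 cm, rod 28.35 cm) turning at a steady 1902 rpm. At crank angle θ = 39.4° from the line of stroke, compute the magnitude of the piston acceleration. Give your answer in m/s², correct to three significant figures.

1930

ω = 2π·1902/60 = 199.2 rad/s
x(θ) = r cosθ + √(L² − r² sin²θ); with ω constant, a = ω²·d²x/dθ².
d²x/dθ² = −r cosθ − r²(cos2θ)/√u − r⁴ sin²2θ/(4u^{3/2}),  u = L² − r² sin²θ = 0.0789363 m².
Substituting r = 0.0597 m, L = 0.2835 m, θ = 39.4°: d²x/dθ² = -0.048734 m.
a = ω²·d²x/dθ² = (199.2)²·(-0.048734) = -1933.3 m/s²;  |a| = 1933.3 m/s².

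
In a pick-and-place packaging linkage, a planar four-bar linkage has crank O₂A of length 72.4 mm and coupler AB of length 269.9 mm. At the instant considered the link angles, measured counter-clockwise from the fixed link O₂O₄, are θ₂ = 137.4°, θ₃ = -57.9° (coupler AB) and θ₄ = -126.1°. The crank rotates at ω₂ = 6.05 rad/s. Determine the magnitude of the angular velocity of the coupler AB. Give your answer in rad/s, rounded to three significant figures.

1.74

ω₂ = 6.05 rad/s
Differentiating the loop-closure r₂e^{iθ₂}+r₃e^{iθ₃}=r₁+r₄e^{iθ₄} gives r₂ω₂e^{iθ₂}+r₃ω₃e^{iθ₃}=r₄ω₄e^{iθ₄}.
Eliminating the other unknown: ω₃ = r₂ω₂ sin(θ₄−θ₂) / [r₃ sin(θ₃−θ₄)].
Numerator sine = +0.99357; denominator sine = +0.92849.
Result = 0.0724·6.05·(+0.99357) / (0.2699·(+0.92849)) = +1.7367 rad/s; magnitude 1.7367 rad/s.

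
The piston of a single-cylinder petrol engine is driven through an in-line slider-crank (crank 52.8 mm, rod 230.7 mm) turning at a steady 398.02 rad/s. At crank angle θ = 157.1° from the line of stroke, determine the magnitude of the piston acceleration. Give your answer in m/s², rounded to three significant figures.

6350

ω = 398 rad/s
x(θ) = r cosθ + √(L² − r² sin²θ); with ω constant, a = ω²·d²x/dθ².
d²x/dθ² = −r cosθ − r²(cos2θ)/√u − r⁴ sin²2θ/(4u^{3/2}),  u = L² − r² sin²θ = 0.0528004 m².
Substituting r = 0.0528 m, L = 0.2307 m, θ = 157.1°: d²x/dθ² = +0.040098 m.
a = ω²·d²x/dθ² = (398)²·(+0.040098) = +6352.3 m/s²;  |a| = 6352.3 m/s².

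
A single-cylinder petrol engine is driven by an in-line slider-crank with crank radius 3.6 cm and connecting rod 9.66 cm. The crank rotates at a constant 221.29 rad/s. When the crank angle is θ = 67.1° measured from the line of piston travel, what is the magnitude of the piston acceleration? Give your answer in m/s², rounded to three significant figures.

212

ω = 221.3 rad/s
x(θ) = r cosθ + √(L² − r² sin²θ); with ω constant, a = ω²·d²x/dθ².
d²x/dθ² = −r cosθ − r²(cos2θ)/√u − r⁴ sin²2θ/(4u^{3/2}),  u = L² − r² sin²θ = 0.0082318 m².
Substituting r = 0.036 m, L = 0.0966 m, θ = 67.1°: d²x/dθ² = -0.0043389 m.
a = ω²·d²x/dθ² = (221.3)²·(-0.0043389) = -212.47 m/s²;  |a| = 212.47 m/s².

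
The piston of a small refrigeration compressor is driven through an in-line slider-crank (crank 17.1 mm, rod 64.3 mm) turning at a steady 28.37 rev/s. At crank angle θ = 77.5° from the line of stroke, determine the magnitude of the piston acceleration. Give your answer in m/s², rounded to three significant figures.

ω = 2π·28.4 = 178.3 rad/s
x(θ) = r cosθ + √(L² − r² sin²θ); with ω constant, a = ω²·d²x/dθ².
d²x/dθ² = −r cosθ − r²(cos2θ)/√u − r⁴ sin²2θ/(4u^{3/2}),  u = L² − r² sin²θ = 0.00385578 m².
Substituting r = 0.0171 m, L = 0.0643 m, θ = 77.5°: d²x/dθ² = +0.00055081 m.
a = ω²·d²x/dθ² = (178.3)²·(+0.00055081) = +17.502 m/s²;  |a| = 17.502 m/s².

17.5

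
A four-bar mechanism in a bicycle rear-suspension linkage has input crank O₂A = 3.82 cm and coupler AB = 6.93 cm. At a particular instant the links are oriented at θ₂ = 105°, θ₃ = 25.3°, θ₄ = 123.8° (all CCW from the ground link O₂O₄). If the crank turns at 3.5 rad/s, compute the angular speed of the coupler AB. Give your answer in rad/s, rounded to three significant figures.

ω₂ = 3.5 rad/s
Differentiating the loop-closure r₂e^{iθ₂}+r₃e^{iθ₃}=r₁+r₄e^{iθ₄} gives r₂ω₂e^{iθ₂}+r₃ω₃e^{iθ₃}=r₄ω₄e^{iθ₄}.
Eliminating the other unknown: ω₃ = r₂ω₂ sin(θ₄−θ₂) / [r₃ sin(θ₃−θ₄)].
Numerator sine = +0.32227; denominator sine = -0.98902.
Result = 0.0382·3.5·(+0.32227) / (0.0693·(-0.98902)) = -0.62865 rad/s; magnitude 0.62865 rad/s.

0.629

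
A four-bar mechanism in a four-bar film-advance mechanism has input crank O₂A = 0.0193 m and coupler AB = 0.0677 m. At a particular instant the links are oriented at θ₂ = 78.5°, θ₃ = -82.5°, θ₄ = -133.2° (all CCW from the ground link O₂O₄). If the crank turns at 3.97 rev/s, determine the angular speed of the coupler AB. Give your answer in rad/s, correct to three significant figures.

4.83

ω₂ = 24.94 rad/s (from 3.97 rev/s).
Differentiating the loop-closure r₂e^{iθ₂}+r₃e^{iθ₃}=r₁+r₄e^{iθ₄} gives r₂ω₂e^{iθ₂}+r₃ω₃e^{iθ₃}=r₄ω₄e^{iθ₄}.
Eliminating the other unknown: ω₃ = r₂ω₂ sin(θ₄−θ₂) / [r₃ sin(θ₃−θ₄)].
Numerator sine = +0.52547; denominator sine = +0.77384.
Result = 0.0193·24.94·(+0.52547) / (0.0677·(+0.77384)) = +4.8288 rad/s; magnitude 4.8288 rad/s.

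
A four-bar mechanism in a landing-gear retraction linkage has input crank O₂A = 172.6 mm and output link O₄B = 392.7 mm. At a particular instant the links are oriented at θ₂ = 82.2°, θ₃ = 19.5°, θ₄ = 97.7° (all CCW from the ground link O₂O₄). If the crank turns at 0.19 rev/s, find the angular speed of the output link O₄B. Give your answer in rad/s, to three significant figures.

0.476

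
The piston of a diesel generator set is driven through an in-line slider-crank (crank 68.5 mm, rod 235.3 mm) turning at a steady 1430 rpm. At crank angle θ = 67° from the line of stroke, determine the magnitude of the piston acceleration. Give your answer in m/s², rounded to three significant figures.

ω = 2π·1430/60 = 149.7 rad/s
x(θ) = r cosθ + √(L² − r² sin²θ); with ω constant, a = ω²·d²x/dθ².
d²x/dθ² = −r cosθ − r²(cos2θ)/√u − r⁴ sin²2θ/(4u^{3/2}),  u = L² − r² sin²θ = 0.0513902 m².
Substituting r = 0.0685 m, L = 0.2353 m, θ = 67°: d²x/dθ² = -0.012631 m.
a = ω²·d²x/dθ² = (149.7)²·(-0.012631) = -283.25 m/s²;  |a| = 283.25 m/s².

283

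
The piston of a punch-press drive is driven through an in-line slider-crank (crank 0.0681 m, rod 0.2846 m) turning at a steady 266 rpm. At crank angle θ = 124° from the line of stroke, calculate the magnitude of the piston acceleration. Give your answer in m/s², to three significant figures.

ω = 2π·266/60 = 27.86 rad/s
x(θ) = r cosθ + √(L² − r² sin²θ); with ω constant, a = ω²·d²x/dθ².
d²x/dθ² = −r cosθ − r²(cos2θ)/√u − r⁴ sin²2θ/(4u^{3/2}),  u = L² − r² sin²θ = 0.0778097 m².
Substituting r = 0.0681 m, L = 0.2846 m, θ = 124°: d²x/dθ² = +0.044096 m.
a = ω²·d²x/dθ² = (27.86)²·(+0.044096) = +34.215 m/s²;  |a| = 34.215 m/s².

34.2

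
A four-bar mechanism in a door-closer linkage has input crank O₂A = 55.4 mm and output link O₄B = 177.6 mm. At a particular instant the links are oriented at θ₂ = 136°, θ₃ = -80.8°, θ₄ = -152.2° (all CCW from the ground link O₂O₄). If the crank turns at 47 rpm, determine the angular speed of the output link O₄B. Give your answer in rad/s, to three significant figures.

ω₂ = 4.922 rad/s (from 47 rpm).
Differentiating the loop-closure r₂e^{iθ₂}+r₃e^{iθ₃}=r₁+r₄e^{iθ₄} gives r₂ω₂e^{iθ₂}+r₃ω₃e^{iθ₃}=r₄ω₄e^{iθ₄}.
Eliminating the other unknown: ω₄ = r₂ω₂ sin(θ₂−θ₃) / [r₄ sin(θ₄−θ₃)].
Numerator sine = -0.59902; denominator sine = -0.94777.
Result = 0.0554·4.922·(-0.59902) / (0.1776·(-0.94777)) = +0.97036 rad/s; magnitude 0.97036 rad/s.

0.970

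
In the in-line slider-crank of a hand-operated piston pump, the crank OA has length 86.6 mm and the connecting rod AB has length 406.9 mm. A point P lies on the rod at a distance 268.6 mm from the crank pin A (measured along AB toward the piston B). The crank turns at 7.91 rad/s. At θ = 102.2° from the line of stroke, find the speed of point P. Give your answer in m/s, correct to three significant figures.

0.651

ω = 7.91 rad/s.  Crank-pin speed |V_A| = rω = 0.68501 m/s, perpendicular to OA.
Rod angle: sinφ = −(r/L) sinθ ⇒ φ = -12.006°; ω_rod = −rω cosθ/√(L²−r²sin²θ) = +0.36372 rad/s.
V_P = V_A + ω_rod × AP, with AP = 0.2686 m along the rod.
Components: V_Px = −rω sinθ − a·ω_rod·sinφ = -0.64921 m/s;  V_Py = rω cosθ + a·ω_rod·cosφ = -0.049202 m/s.
|V_P| = √(V_Px² + V_Py²) = 0.65107 m/s.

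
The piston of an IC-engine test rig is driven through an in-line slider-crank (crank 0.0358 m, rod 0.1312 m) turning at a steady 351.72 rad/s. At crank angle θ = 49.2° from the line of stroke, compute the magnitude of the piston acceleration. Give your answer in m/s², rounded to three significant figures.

2740

ω = 351.7 rad/s
x(θ) = r cosθ + √(L² − r² sin²θ); with ω constant, a = ω²·d²x/dθ².
d²x/dθ² = −r cosθ − r²(cos2θ)/√u − r⁴ sin²2θ/(4u^{3/2}),  u = L² − r² sin²θ = 0.016479 m².
Substituting r = 0.0358 m, L = 0.1312 m, θ = 49.2°: d²x/dθ² = -0.022124 m.
a = ω²·d²x/dθ² = (351.7)²·(-0.022124) = -2736.9 m/s²;  |a| = 2736.9 m/s².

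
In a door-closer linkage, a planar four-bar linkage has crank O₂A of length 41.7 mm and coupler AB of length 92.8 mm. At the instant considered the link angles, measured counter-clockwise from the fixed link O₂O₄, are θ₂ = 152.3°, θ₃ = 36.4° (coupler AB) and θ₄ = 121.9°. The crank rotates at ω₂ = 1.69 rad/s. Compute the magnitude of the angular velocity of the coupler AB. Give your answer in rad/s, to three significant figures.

0.385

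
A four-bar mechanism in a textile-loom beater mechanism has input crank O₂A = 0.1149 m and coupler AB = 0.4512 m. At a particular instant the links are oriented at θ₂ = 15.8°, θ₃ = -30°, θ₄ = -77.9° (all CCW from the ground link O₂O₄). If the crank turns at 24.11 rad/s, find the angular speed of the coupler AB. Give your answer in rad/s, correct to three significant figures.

ω₂ = 24.11 rad/s
Differentiating the loop-closure r₂e^{iθ₂}+r₃e^{iθ₃}=r₁+r₄e^{iθ₄} gives r₂ω₂e^{iθ₂}+r₃ω₃e^{iθ₃}=r₄ω₄e^{iθ₄}.
Eliminating the other unknown: ω₃ = r₂ω₂ sin(θ₄−θ₂) / [r₃ sin(θ₃−θ₄)].
Numerator sine = -0.99792; denominator sine = +0.74198.
Result = 0.1149·24.11·(-0.99792) / (0.4512·(+0.74198)) = -8.2576 rad/s; magnitude 8.2576 rad/s.

8.26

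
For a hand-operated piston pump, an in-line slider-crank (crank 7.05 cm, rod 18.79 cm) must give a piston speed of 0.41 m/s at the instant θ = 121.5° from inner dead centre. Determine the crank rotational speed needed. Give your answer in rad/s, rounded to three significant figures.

8.60

For an in-line slider-crank, |v_piston| = rω|sinθ|·[1 + r cosθ/√(L² − r² sin²θ)].
With r = 0.0705 m, L = 0.1879 m, θ = 121.5°: the bracketed kinematic factor |dx/dθ| = 0.047673 m.
ω = v/|dx/dθ| = 0.41/0.047673 = 8.6002 rad/s.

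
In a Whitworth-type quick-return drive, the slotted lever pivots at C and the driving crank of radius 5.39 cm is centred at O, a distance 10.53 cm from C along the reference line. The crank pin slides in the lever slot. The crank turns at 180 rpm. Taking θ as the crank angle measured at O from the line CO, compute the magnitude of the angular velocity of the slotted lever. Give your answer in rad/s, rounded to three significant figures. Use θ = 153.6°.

ω = 18.85 rad/s (from 180 rpm).
Crank pin A relative to C: A = (d + r cosθ, r sinθ); lever angle φ = atan2(r sinθ, d + r cosθ).
Differentiating tanφ: φ̇ = rω(d cosθ + r)/(d² + r² + 2dr cosθ).
d² + r² + 2dr cosθ = |CA|² = 0.00382577 m²;  d cosθ + r = -0.040418 m.
|ω_lever| = |0.0539·18.85·-0.040418| / 0.00382577 = 10.734 rad/s.

10.7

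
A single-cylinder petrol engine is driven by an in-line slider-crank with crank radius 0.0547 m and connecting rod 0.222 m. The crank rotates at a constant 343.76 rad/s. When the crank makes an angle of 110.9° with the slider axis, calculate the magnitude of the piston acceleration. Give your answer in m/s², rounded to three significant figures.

3510

ω = 343.8 rad/s
x(θ) = r cosθ + √(L² − r² sin²θ); with ω constant, a = ω²·d²x/dθ².
d²x/dθ² = −r cosθ − r²(cos2θ)/√u − r⁴ sin²2θ/(4u^{3/2}),  u = L² − r² sin²θ = 0.0466727 m².
Substituting r = 0.0547 m, L = 0.222 m, θ = 110.9°: d²x/dθ² = +0.02974 m.
a = ω²·d²x/dθ² = (343.8)²·(+0.02974) = +3514.4 m/s²;  |a| = 3514.4 m/s².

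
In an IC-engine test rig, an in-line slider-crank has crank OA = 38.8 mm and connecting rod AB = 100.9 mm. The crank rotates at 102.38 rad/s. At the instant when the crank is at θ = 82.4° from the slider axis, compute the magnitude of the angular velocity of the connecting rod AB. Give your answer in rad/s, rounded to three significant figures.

5.63

ω = 102.4 rad/s
The rod makes angle φ with the slider axis where L sinφ = r sinθ; differentiating, L cosφ·φ̇ = r ω cosθ.
L cosφ = √(L² − r² sin²θ) = 0.093283 m.
|ω_rod| = r ω |cosθ| / √(L² − r² sin²θ) = 0.0388·102.4·0.13226/0.093283 = 5.632 rad/s.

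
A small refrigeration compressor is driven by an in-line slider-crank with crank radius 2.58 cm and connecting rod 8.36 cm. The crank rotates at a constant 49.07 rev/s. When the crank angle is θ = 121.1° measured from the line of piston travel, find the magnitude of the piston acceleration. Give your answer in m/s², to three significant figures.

ω = 2π·49.1 = 308.3 rad/s
x(θ) = r cosθ + √(L² − r² sin²θ); with ω constant, a = ω²·d²x/dθ².
d²x/dθ² = −r cosθ − r²(cos2θ)/√u − r⁴ sin²2θ/(4u^{3/2}),  u = L² − r² sin²θ = 0.00650092 m².
Substituting r = 0.0258 m, L = 0.0836 m, θ = 121.1°: d²x/dθ² = +0.017012 m.
a = ω²·d²x/dθ² = (308.3)²·(+0.017012) = +1617.1 m/s²;  |a| = 1617.1 m/s².

1620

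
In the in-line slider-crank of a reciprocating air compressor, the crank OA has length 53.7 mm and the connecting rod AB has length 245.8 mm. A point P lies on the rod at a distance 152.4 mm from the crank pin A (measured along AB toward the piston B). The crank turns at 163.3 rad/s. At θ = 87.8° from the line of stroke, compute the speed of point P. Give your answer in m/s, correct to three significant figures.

ω = 163.3 rad/s.  Crank-pin speed |V_A| = rω = 8.7692 m/s, perpendicular to OA.
Rod angle: sinφ = −(r/L) sinθ ⇒ φ = -12.610°; ω_rod = −rω cosθ/√(L²−r²sin²θ) = -1.4034 rad/s.
V_P = V_A + ω_rod × AP, with AP = 0.1524 m along the rod.
Components: V_Px = −rω sinθ − a·ω_rod·sinφ = -8.8094 m/s;  V_Py = rω cosθ + a·ω_rod·cosφ = +0.12791 m/s.
|V_P| = √(V_Px² + V_Py²) = 8.8104 m/s.

8.81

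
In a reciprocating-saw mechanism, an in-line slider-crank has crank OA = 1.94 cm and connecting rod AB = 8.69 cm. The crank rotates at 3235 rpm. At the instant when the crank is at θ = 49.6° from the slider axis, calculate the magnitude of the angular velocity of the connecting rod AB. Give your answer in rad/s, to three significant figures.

49.7

ω = 338.8 rad/s (converted from 3235 rpm).
The rod makes angle φ with the slider axis where L sinφ = r sinθ; differentiating, L cosφ·φ̇ = r ω cosθ.
L cosφ = √(L² − r² sin²θ) = 0.085635 m.
|ω_rod| = r ω |cosθ| / √(L² − r² sin²θ) = 0.0194·338.8·0.64812/0.085635 = 49.74 rad/s.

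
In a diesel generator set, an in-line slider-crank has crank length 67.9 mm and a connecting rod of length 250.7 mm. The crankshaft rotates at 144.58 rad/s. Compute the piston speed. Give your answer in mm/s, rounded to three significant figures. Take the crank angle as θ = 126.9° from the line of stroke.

ω = 144.6 rad/s
For an in-line slider-crank, x = r cosθ + √(L² − r² sin²θ), so v = −rω sinθ·[1 + r cosθ/√(L² − r² sin²θ)].
With r = 0.0679 m, L = 0.2507 m, θ = 126.9°: √(L² − r² sin²θ) = 0.24475 m.
v = −0.0679·144.6·0.79968·[1 + 0.0679·-0.60042/0.24475] = -6.5428 m/s.
|v| = 6.5428 m/s = 6542.8 mm/s.

6540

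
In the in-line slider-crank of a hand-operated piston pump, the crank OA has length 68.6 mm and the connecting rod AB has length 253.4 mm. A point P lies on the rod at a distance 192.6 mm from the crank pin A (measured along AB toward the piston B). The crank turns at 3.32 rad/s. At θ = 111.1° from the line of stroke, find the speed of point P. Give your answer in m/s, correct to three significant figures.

ω = 3.32 rad/s.  Crank-pin speed |V_A| = rω = 0.22775 m/s, perpendicular to OA.
Rod angle: sinφ = −(r/L) sinθ ⇒ φ = -14.629°; ω_rod = −rω cosθ/√(L²−r²sin²θ) = +0.3344 rad/s.
V_P = V_A + ω_rod × AP, with AP = 0.1926 m along the rod.
Components: V_Px = −rω sinθ − a·ω_rod·sinφ = -0.19622 m/s;  V_Py = rω cosθ + a·ω_rod·cosφ = -0.019672 m/s.
|V_P| = √(V_Px² + V_Py²) = 0.1972 m/s.

0.197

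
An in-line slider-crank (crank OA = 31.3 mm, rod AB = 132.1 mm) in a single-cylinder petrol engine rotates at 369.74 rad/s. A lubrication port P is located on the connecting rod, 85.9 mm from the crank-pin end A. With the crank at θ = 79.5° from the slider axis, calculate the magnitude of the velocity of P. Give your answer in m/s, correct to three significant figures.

ω = 369.7 rad/s.  Crank-pin speed |V_A| = rω = 11.573 m/s, perpendicular to OA.
Rod angle: sinφ = −(r/L) sinθ ⇒ φ = -13.472°; ω_rod = −rω cosθ/√(L²−r²sin²θ) = -16.417 rad/s.
V_P = V_A + ω_rod × AP, with AP = 0.0859 m along the rod.
Components: V_Px = −rω sinθ − a·ω_rod·sinφ = -11.708 m/s;  V_Py = rω cosθ + a·ω_rod·cosφ = +0.73759 m/s.
|V_P| = √(V_Px² + V_Py²) = 11.731 m/s.

11.7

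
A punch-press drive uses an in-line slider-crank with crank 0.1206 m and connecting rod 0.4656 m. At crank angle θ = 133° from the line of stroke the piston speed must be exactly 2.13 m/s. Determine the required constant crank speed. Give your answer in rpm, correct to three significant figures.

281

For an in-line slider-crank, |v_piston| = rω|sinθ|·[1 + r cosθ/√(L² − r² sin²θ)].
With r = 0.1206 m, L = 0.4656 m, θ = 133°: the bracketed kinematic factor |dx/dθ| = 0.072333 m.
ω = v/|dx/dθ| = 2.13/0.072333 = 29.447 rad/s.
N = 60ω/(2π) = 281.2 rpm.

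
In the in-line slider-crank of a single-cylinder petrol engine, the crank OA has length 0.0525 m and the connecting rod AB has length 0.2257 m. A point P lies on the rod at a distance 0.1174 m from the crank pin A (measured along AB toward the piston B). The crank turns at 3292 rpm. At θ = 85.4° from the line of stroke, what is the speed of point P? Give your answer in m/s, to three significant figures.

ω = 344.7 rad/s.  Crank-pin speed |V_A| = rω = 18.099 m/s, perpendicular to OA.
Rod angle: sinφ = −(r/L) sinθ ⇒ φ = -13.407°; ω_rod = −rω cosθ/√(L²−r²sin²θ) = -6.6113 rad/s.
V_P = V_A + ω_rod × AP, with AP = 0.1174 m along the rod.
Components: V_Px = −rω sinθ − a·ω_rod·sinφ = -18.22 m/s;  V_Py = rω cosθ + a·ω_rod·cosφ = +0.69649 m/s.
|V_P| = √(V_Px² + V_Py²) = 18.234 m/s.

18.2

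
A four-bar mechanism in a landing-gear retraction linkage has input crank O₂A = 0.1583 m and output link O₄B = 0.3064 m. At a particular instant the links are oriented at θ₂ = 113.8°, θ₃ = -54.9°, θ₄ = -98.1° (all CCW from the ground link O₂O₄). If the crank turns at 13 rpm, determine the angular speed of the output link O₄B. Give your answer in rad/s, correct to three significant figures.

ω₂ = 1.361 rad/s (from 13 rpm).
Differentiating the loop-closure r₂e^{iθ₂}+r₃e^{iθ₃}=r₁+r₄e^{iθ₄} gives r₂ω₂e^{iθ₂}+r₃ω₃e^{iθ₃}=r₄ω₄e^{iθ₄}.
Eliminating the other unknown: ω₄ = r₂ω₂ sin(θ₂−θ₃) / [r₄ sin(θ₄−θ₃)].
Numerator sine = +0.19595; denominator sine = -0.68455.
Result = 0.1583·1.361·(+0.19595) / (0.3064·(-0.68455)) = -0.20132 rad/s; magnitude 0.20132 rad/s.

0.201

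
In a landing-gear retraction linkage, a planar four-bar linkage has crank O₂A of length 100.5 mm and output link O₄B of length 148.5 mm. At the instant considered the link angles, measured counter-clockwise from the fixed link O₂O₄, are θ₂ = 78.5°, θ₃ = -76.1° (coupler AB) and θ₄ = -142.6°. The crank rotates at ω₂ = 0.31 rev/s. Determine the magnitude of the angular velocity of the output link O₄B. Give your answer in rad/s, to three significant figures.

ω₂ = 1.948 rad/s (from 0.31 rev/s).
Differentiating the loop-closure r₂e^{iθ₂}+r₃e^{iθ₃}=r₁+r₄e^{iθ₄} gives r₂ω₂e^{iθ₂}+r₃ω₃e^{iθ₃}=r₄ω₄e^{iθ₄}.
Eliminating the other unknown: ω₄ = r₂ω₂ sin(θ₂−θ₃) / [r₄ sin(θ₄−θ₃)].
Numerator sine = +0.42894; denominator sine = -0.91706.
Result = 0.1005·1.948·(+0.42894) / (0.1485·(-0.91706)) = -0.61656 rad/s; magnitude 0.61656 rad/s.

0.617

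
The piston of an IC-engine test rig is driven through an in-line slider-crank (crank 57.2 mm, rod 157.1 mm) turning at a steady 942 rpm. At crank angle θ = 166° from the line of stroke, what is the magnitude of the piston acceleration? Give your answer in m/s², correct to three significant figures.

359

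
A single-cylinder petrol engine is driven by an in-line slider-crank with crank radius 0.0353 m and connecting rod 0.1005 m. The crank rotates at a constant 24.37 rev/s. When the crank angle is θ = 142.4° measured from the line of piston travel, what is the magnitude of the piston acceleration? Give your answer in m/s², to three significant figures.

571

ω = 2π·24.4 = 153.1 rad/s
x(θ) = r cosθ + √(L² − r² sin²θ); with ω constant, a = ω²·d²x/dθ².
d²x/dθ² = −r cosθ − r²(cos2θ)/√u − r⁴ sin²2θ/(4u^{3/2}),  u = L² − r² sin²θ = 0.00963636 m².
Substituting r = 0.0353 m, L = 0.1005 m, θ = 142.4°: d²x/dθ² = +0.024342 m.
a = ω²·d²x/dθ² = (153.1)²·(+0.024342) = +570.72 m/s²;  |a| = 570.72 m/s².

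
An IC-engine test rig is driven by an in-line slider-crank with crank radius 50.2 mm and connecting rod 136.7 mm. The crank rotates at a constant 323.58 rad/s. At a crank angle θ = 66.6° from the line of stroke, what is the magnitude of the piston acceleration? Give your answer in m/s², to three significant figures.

725

ω = 323.6 rad/s
x(θ) = r cosθ + √(L² − r² sin²θ); with ω constant, a = ω²·d²x/dθ².
d²x/dθ² = −r cosθ − r²(cos2θ)/√u − r⁴ sin²2θ/(4u^{3/2}),  u = L² − r² sin²θ = 0.0165643 m².
Substituting r = 0.0502 m, L = 0.1367 m, θ = 66.6°: d²x/dθ² = -0.0069289 m.
a = ω²·d²x/dθ² = (323.6)²·(-0.0069289) = -725.48 m/s²;  |a| = 725.48 m/s².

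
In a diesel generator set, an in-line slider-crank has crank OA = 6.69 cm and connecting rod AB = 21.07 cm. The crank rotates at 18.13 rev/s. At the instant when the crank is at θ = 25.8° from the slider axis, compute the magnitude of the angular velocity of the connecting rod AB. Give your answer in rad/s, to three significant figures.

ω = 113.9 rad/s (converted from 18.13 rev/s).
The rod makes angle φ with the slider axis where L sinφ = r sinθ; differentiating, L cosφ·φ̇ = r ω cosθ.
L cosφ = √(L² − r² sin²θ) = 0.20868 m.
|ω_rod| = r ω |cosθ| / √(L² − r² sin²θ) = 0.0669·113.9·0.90032/0.20868 = 32.879 rad/s.

32.9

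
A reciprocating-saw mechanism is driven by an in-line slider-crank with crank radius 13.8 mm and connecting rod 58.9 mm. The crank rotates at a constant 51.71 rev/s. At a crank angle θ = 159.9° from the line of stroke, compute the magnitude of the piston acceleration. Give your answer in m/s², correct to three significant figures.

ω = 2π·51.7 = 324.9 rad/s
x(θ) = r cosθ + √(L² − r² sin²θ); with ω constant, a = ω²·d²x/dθ².
d²x/dθ² = −r cosθ − r²(cos2θ)/√u − r⁴ sin²2θ/(4u^{3/2}),  u = L² − r² sin²θ = 0.00344672 m².
Substituting r = 0.0138 m, L = 0.0589 m, θ = 159.9°: d²x/dθ² = +0.010463 m.
a = ω²·d²x/dθ² = (324.9)²·(+0.010463) = +1104.5 m/s²;  |a| = 1104.5 m/s².

1100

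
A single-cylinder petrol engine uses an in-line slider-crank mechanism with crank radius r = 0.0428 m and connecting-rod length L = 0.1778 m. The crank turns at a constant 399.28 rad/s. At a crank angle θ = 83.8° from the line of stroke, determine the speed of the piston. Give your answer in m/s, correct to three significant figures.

17.4

ω = 399.3 rad/s
For an in-line slider-crank, x = r cosθ + √(L² − r² sin²θ), so v = −rω sinθ·[1 + r cosθ/√(L² − r² sin²θ)].
With r = 0.0428 m, L = 0.1778 m, θ = 83.8°: √(L² − r² sin²θ) = 0.17263 m.
v = −0.0428·399.3·0.99415·[1 + 0.0428·0.10800/0.17263] = -17.444 m/s.
|v| = 17.444 m/s.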